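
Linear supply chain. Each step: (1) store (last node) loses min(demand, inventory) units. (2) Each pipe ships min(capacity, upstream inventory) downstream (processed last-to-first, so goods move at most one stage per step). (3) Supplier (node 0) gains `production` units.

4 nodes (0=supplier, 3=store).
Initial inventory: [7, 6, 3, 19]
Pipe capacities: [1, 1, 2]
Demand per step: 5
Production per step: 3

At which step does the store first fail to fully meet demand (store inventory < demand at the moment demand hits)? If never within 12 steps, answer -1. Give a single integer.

Step 1: demand=5,sold=5 ship[2->3]=2 ship[1->2]=1 ship[0->1]=1 prod=3 -> [9 6 2 16]
Step 2: demand=5,sold=5 ship[2->3]=2 ship[1->2]=1 ship[0->1]=1 prod=3 -> [11 6 1 13]
Step 3: demand=5,sold=5 ship[2->3]=1 ship[1->2]=1 ship[0->1]=1 prod=3 -> [13 6 1 9]
Step 4: demand=5,sold=5 ship[2->3]=1 ship[1->2]=1 ship[0->1]=1 prod=3 -> [15 6 1 5]
Step 5: demand=5,sold=5 ship[2->3]=1 ship[1->2]=1 ship[0->1]=1 prod=3 -> [17 6 1 1]
Step 6: demand=5,sold=1 ship[2->3]=1 ship[1->2]=1 ship[0->1]=1 prod=3 -> [19 6 1 1]
Step 7: demand=5,sold=1 ship[2->3]=1 ship[1->2]=1 ship[0->1]=1 prod=3 -> [21 6 1 1]
Step 8: demand=5,sold=1 ship[2->3]=1 ship[1->2]=1 ship[0->1]=1 prod=3 -> [23 6 1 1]
Step 9: demand=5,sold=1 ship[2->3]=1 ship[1->2]=1 ship[0->1]=1 prod=3 -> [25 6 1 1]
Step 10: demand=5,sold=1 ship[2->3]=1 ship[1->2]=1 ship[0->1]=1 prod=3 -> [27 6 1 1]
Step 11: demand=5,sold=1 ship[2->3]=1 ship[1->2]=1 ship[0->1]=1 prod=3 -> [29 6 1 1]
Step 12: demand=5,sold=1 ship[2->3]=1 ship[1->2]=1 ship[0->1]=1 prod=3 -> [31 6 1 1]
First stockout at step 6

6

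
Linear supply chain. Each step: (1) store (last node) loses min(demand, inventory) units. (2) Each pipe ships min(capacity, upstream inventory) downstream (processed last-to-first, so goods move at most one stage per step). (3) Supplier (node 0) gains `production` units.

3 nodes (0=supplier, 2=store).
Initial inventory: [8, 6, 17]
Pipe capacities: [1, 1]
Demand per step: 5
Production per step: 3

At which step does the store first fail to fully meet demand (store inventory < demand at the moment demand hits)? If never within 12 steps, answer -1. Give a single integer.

Step 1: demand=5,sold=5 ship[1->2]=1 ship[0->1]=1 prod=3 -> [10 6 13]
Step 2: demand=5,sold=5 ship[1->2]=1 ship[0->1]=1 prod=3 -> [12 6 9]
Step 3: demand=5,sold=5 ship[1->2]=1 ship[0->1]=1 prod=3 -> [14 6 5]
Step 4: demand=5,sold=5 ship[1->2]=1 ship[0->1]=1 prod=3 -> [16 6 1]
Step 5: demand=5,sold=1 ship[1->2]=1 ship[0->1]=1 prod=3 -> [18 6 1]
Step 6: demand=5,sold=1 ship[1->2]=1 ship[0->1]=1 prod=3 -> [20 6 1]
Step 7: demand=5,sold=1 ship[1->2]=1 ship[0->1]=1 prod=3 -> [22 6 1]
Step 8: demand=5,sold=1 ship[1->2]=1 ship[0->1]=1 prod=3 -> [24 6 1]
Step 9: demand=5,sold=1 ship[1->2]=1 ship[0->1]=1 prod=3 -> [26 6 1]
Step 10: demand=5,sold=1 ship[1->2]=1 ship[0->1]=1 prod=3 -> [28 6 1]
Step 11: demand=5,sold=1 ship[1->2]=1 ship[0->1]=1 prod=3 -> [30 6 1]
Step 12: demand=5,sold=1 ship[1->2]=1 ship[0->1]=1 prod=3 -> [32 6 1]
First stockout at step 5

5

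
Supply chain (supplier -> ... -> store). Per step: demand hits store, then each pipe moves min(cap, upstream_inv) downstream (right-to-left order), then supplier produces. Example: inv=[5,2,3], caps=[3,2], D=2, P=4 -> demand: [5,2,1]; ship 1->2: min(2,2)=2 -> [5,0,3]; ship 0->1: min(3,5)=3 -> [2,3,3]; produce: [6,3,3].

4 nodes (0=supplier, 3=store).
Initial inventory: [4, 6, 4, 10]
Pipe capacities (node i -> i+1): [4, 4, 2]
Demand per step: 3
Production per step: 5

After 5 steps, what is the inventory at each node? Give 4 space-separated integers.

Step 1: demand=3,sold=3 ship[2->3]=2 ship[1->2]=4 ship[0->1]=4 prod=5 -> inv=[5 6 6 9]
Step 2: demand=3,sold=3 ship[2->3]=2 ship[1->2]=4 ship[0->1]=4 prod=5 -> inv=[6 6 8 8]
Step 3: demand=3,sold=3 ship[2->3]=2 ship[1->2]=4 ship[0->1]=4 prod=5 -> inv=[7 6 10 7]
Step 4: demand=3,sold=3 ship[2->3]=2 ship[1->2]=4 ship[0->1]=4 prod=5 -> inv=[8 6 12 6]
Step 5: demand=3,sold=3 ship[2->3]=2 ship[1->2]=4 ship[0->1]=4 prod=5 -> inv=[9 6 14 5]

9 6 14 5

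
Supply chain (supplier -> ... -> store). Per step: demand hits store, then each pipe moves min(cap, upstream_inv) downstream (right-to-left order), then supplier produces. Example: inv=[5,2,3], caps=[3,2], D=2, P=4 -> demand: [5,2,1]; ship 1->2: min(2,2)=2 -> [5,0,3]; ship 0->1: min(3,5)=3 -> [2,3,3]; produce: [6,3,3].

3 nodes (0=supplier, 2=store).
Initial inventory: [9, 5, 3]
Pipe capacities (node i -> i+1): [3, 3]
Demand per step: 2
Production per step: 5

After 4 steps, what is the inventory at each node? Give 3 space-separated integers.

Step 1: demand=2,sold=2 ship[1->2]=3 ship[0->1]=3 prod=5 -> inv=[11 5 4]
Step 2: demand=2,sold=2 ship[1->2]=3 ship[0->1]=3 prod=5 -> inv=[13 5 5]
Step 3: demand=2,sold=2 ship[1->2]=3 ship[0->1]=3 prod=5 -> inv=[15 5 6]
Step 4: demand=2,sold=2 ship[1->2]=3 ship[0->1]=3 prod=5 -> inv=[17 5 7]

17 5 7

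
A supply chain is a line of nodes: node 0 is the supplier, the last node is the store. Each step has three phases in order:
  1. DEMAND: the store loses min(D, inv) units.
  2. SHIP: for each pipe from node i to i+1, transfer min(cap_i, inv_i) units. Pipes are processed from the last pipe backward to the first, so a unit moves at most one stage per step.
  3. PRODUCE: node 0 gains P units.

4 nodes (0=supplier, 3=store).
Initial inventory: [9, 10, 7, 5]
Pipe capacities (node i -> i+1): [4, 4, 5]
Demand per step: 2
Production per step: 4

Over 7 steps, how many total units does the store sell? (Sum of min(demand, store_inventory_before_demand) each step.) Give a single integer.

Step 1: sold=2 (running total=2) -> [9 10 6 8]
Step 2: sold=2 (running total=4) -> [9 10 5 11]
Step 3: sold=2 (running total=6) -> [9 10 4 14]
Step 4: sold=2 (running total=8) -> [9 10 4 16]
Step 5: sold=2 (running total=10) -> [9 10 4 18]
Step 6: sold=2 (running total=12) -> [9 10 4 20]
Step 7: sold=2 (running total=14) -> [9 10 4 22]

Answer: 14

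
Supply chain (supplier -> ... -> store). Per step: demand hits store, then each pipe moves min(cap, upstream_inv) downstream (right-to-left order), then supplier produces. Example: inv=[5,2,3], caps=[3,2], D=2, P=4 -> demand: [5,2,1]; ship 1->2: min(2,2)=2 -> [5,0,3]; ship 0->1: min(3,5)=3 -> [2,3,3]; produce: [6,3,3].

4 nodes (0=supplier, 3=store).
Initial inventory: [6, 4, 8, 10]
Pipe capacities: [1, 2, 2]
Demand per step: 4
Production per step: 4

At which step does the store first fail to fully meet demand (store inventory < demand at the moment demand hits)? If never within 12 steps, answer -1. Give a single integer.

Step 1: demand=4,sold=4 ship[2->3]=2 ship[1->2]=2 ship[0->1]=1 prod=4 -> [9 3 8 8]
Step 2: demand=4,sold=4 ship[2->3]=2 ship[1->2]=2 ship[0->1]=1 prod=4 -> [12 2 8 6]
Step 3: demand=4,sold=4 ship[2->3]=2 ship[1->2]=2 ship[0->1]=1 prod=4 -> [15 1 8 4]
Step 4: demand=4,sold=4 ship[2->3]=2 ship[1->2]=1 ship[0->1]=1 prod=4 -> [18 1 7 2]
Step 5: demand=4,sold=2 ship[2->3]=2 ship[1->2]=1 ship[0->1]=1 prod=4 -> [21 1 6 2]
Step 6: demand=4,sold=2 ship[2->3]=2 ship[1->2]=1 ship[0->1]=1 prod=4 -> [24 1 5 2]
Step 7: demand=4,sold=2 ship[2->3]=2 ship[1->2]=1 ship[0->1]=1 prod=4 -> [27 1 4 2]
Step 8: demand=4,sold=2 ship[2->3]=2 ship[1->2]=1 ship[0->1]=1 prod=4 -> [30 1 3 2]
Step 9: demand=4,sold=2 ship[2->3]=2 ship[1->2]=1 ship[0->1]=1 prod=4 -> [33 1 2 2]
Step 10: demand=4,sold=2 ship[2->3]=2 ship[1->2]=1 ship[0->1]=1 prod=4 -> [36 1 1 2]
Step 11: demand=4,sold=2 ship[2->3]=1 ship[1->2]=1 ship[0->1]=1 prod=4 -> [39 1 1 1]
Step 12: demand=4,sold=1 ship[2->3]=1 ship[1->2]=1 ship[0->1]=1 prod=4 -> [42 1 1 1]
First stockout at step 5

5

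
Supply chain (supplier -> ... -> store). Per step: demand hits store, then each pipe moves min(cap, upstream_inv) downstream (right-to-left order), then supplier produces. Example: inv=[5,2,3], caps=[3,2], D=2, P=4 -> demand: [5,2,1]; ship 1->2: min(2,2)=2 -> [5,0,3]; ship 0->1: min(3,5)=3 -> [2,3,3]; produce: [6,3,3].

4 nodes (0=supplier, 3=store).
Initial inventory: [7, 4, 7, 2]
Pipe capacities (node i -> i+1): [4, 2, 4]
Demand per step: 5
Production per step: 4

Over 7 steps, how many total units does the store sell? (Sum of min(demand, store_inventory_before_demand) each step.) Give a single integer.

Answer: 19

Derivation:
Step 1: sold=2 (running total=2) -> [7 6 5 4]
Step 2: sold=4 (running total=6) -> [7 8 3 4]
Step 3: sold=4 (running total=10) -> [7 10 2 3]
Step 4: sold=3 (running total=13) -> [7 12 2 2]
Step 5: sold=2 (running total=15) -> [7 14 2 2]
Step 6: sold=2 (running total=17) -> [7 16 2 2]
Step 7: sold=2 (running total=19) -> [7 18 2 2]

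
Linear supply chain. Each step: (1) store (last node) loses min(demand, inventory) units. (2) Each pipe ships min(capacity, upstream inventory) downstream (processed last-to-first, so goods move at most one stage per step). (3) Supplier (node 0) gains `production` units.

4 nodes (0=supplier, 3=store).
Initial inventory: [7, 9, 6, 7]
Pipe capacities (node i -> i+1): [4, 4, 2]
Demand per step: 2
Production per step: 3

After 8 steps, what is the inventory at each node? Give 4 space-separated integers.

Step 1: demand=2,sold=2 ship[2->3]=2 ship[1->2]=4 ship[0->1]=4 prod=3 -> inv=[6 9 8 7]
Step 2: demand=2,sold=2 ship[2->3]=2 ship[1->2]=4 ship[0->1]=4 prod=3 -> inv=[5 9 10 7]
Step 3: demand=2,sold=2 ship[2->3]=2 ship[1->2]=4 ship[0->1]=4 prod=3 -> inv=[4 9 12 7]
Step 4: demand=2,sold=2 ship[2->3]=2 ship[1->2]=4 ship[0->1]=4 prod=3 -> inv=[3 9 14 7]
Step 5: demand=2,sold=2 ship[2->3]=2 ship[1->2]=4 ship[0->1]=3 prod=3 -> inv=[3 8 16 7]
Step 6: demand=2,sold=2 ship[2->3]=2 ship[1->2]=4 ship[0->1]=3 prod=3 -> inv=[3 7 18 7]
Step 7: demand=2,sold=2 ship[2->3]=2 ship[1->2]=4 ship[0->1]=3 prod=3 -> inv=[3 6 20 7]
Step 8: demand=2,sold=2 ship[2->3]=2 ship[1->2]=4 ship[0->1]=3 prod=3 -> inv=[3 5 22 7]

3 5 22 7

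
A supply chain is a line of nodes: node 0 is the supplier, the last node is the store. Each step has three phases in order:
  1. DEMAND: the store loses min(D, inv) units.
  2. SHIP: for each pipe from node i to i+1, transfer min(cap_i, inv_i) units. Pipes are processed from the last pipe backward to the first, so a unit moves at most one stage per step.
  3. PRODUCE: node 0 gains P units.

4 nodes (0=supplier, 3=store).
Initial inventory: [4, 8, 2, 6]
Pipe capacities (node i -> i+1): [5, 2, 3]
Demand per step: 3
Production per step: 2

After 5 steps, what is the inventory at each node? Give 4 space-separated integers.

Step 1: demand=3,sold=3 ship[2->3]=2 ship[1->2]=2 ship[0->1]=4 prod=2 -> inv=[2 10 2 5]
Step 2: demand=3,sold=3 ship[2->3]=2 ship[1->2]=2 ship[0->1]=2 prod=2 -> inv=[2 10 2 4]
Step 3: demand=3,sold=3 ship[2->3]=2 ship[1->2]=2 ship[0->1]=2 prod=2 -> inv=[2 10 2 3]
Step 4: demand=3,sold=3 ship[2->3]=2 ship[1->2]=2 ship[0->1]=2 prod=2 -> inv=[2 10 2 2]
Step 5: demand=3,sold=2 ship[2->3]=2 ship[1->2]=2 ship[0->1]=2 prod=2 -> inv=[2 10 2 2]

2 10 2 2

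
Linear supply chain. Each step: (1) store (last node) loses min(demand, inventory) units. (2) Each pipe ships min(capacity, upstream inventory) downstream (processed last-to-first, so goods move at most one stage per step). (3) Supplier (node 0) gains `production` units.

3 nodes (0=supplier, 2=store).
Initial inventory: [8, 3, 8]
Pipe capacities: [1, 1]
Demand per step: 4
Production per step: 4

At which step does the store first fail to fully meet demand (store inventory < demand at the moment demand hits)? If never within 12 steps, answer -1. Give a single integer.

Step 1: demand=4,sold=4 ship[1->2]=1 ship[0->1]=1 prod=4 -> [11 3 5]
Step 2: demand=4,sold=4 ship[1->2]=1 ship[0->1]=1 prod=4 -> [14 3 2]
Step 3: demand=4,sold=2 ship[1->2]=1 ship[0->1]=1 prod=4 -> [17 3 1]
Step 4: demand=4,sold=1 ship[1->2]=1 ship[0->1]=1 prod=4 -> [20 3 1]
Step 5: demand=4,sold=1 ship[1->2]=1 ship[0->1]=1 prod=4 -> [23 3 1]
Step 6: demand=4,sold=1 ship[1->2]=1 ship[0->1]=1 prod=4 -> [26 3 1]
Step 7: demand=4,sold=1 ship[1->2]=1 ship[0->1]=1 prod=4 -> [29 3 1]
Step 8: demand=4,sold=1 ship[1->2]=1 ship[0->1]=1 prod=4 -> [32 3 1]
Step 9: demand=4,sold=1 ship[1->2]=1 ship[0->1]=1 prod=4 -> [35 3 1]
Step 10: demand=4,sold=1 ship[1->2]=1 ship[0->1]=1 prod=4 -> [38 3 1]
Step 11: demand=4,sold=1 ship[1->2]=1 ship[0->1]=1 prod=4 -> [41 3 1]
Step 12: demand=4,sold=1 ship[1->2]=1 ship[0->1]=1 prod=4 -> [44 3 1]
First stockout at step 3

3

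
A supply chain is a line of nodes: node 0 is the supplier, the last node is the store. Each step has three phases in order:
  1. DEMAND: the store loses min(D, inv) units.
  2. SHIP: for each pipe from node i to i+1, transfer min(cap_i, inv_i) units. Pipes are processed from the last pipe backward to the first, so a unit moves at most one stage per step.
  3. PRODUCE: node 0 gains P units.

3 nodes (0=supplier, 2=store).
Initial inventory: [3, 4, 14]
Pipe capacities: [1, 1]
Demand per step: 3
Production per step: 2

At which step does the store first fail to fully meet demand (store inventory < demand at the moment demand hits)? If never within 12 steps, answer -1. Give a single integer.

Step 1: demand=3,sold=3 ship[1->2]=1 ship[0->1]=1 prod=2 -> [4 4 12]
Step 2: demand=3,sold=3 ship[1->2]=1 ship[0->1]=1 prod=2 -> [5 4 10]
Step 3: demand=3,sold=3 ship[1->2]=1 ship[0->1]=1 prod=2 -> [6 4 8]
Step 4: demand=3,sold=3 ship[1->2]=1 ship[0->1]=1 prod=2 -> [7 4 6]
Step 5: demand=3,sold=3 ship[1->2]=1 ship[0->1]=1 prod=2 -> [8 4 4]
Step 6: demand=3,sold=3 ship[1->2]=1 ship[0->1]=1 prod=2 -> [9 4 2]
Step 7: demand=3,sold=2 ship[1->2]=1 ship[0->1]=1 prod=2 -> [10 4 1]
Step 8: demand=3,sold=1 ship[1->2]=1 ship[0->1]=1 prod=2 -> [11 4 1]
Step 9: demand=3,sold=1 ship[1->2]=1 ship[0->1]=1 prod=2 -> [12 4 1]
Step 10: demand=3,sold=1 ship[1->2]=1 ship[0->1]=1 prod=2 -> [13 4 1]
Step 11: demand=3,sold=1 ship[1->2]=1 ship[0->1]=1 prod=2 -> [14 4 1]
Step 12: demand=3,sold=1 ship[1->2]=1 ship[0->1]=1 prod=2 -> [15 4 1]
First stockout at step 7

7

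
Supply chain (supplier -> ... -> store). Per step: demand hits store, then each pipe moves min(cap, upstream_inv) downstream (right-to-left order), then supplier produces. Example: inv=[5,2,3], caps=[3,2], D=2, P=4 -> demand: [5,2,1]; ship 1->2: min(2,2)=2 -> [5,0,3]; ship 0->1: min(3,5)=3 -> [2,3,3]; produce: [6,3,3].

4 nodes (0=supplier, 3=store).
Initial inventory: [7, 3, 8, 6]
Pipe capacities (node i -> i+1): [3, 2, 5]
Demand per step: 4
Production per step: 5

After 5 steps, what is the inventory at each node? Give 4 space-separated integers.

Step 1: demand=4,sold=4 ship[2->3]=5 ship[1->2]=2 ship[0->1]=3 prod=5 -> inv=[9 4 5 7]
Step 2: demand=4,sold=4 ship[2->3]=5 ship[1->2]=2 ship[0->1]=3 prod=5 -> inv=[11 5 2 8]
Step 3: demand=4,sold=4 ship[2->3]=2 ship[1->2]=2 ship[0->1]=3 prod=5 -> inv=[13 6 2 6]
Step 4: demand=4,sold=4 ship[2->3]=2 ship[1->2]=2 ship[0->1]=3 prod=5 -> inv=[15 7 2 4]
Step 5: demand=4,sold=4 ship[2->3]=2 ship[1->2]=2 ship[0->1]=3 prod=5 -> inv=[17 8 2 2]

17 8 2 2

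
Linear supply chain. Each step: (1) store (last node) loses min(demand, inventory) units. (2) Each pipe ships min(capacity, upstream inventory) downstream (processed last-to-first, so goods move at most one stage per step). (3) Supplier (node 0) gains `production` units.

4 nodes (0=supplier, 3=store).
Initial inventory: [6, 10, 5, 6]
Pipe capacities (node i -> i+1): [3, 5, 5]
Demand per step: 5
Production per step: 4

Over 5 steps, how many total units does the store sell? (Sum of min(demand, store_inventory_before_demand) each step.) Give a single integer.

Answer: 25

Derivation:
Step 1: sold=5 (running total=5) -> [7 8 5 6]
Step 2: sold=5 (running total=10) -> [8 6 5 6]
Step 3: sold=5 (running total=15) -> [9 4 5 6]
Step 4: sold=5 (running total=20) -> [10 3 4 6]
Step 5: sold=5 (running total=25) -> [11 3 3 5]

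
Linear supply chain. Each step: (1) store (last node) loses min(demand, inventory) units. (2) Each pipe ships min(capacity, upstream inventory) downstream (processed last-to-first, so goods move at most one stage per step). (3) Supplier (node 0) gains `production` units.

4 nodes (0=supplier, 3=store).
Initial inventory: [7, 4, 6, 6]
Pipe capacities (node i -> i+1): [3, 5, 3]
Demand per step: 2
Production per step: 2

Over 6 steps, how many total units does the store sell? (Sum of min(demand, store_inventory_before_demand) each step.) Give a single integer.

Step 1: sold=2 (running total=2) -> [6 3 7 7]
Step 2: sold=2 (running total=4) -> [5 3 7 8]
Step 3: sold=2 (running total=6) -> [4 3 7 9]
Step 4: sold=2 (running total=8) -> [3 3 7 10]
Step 5: sold=2 (running total=10) -> [2 3 7 11]
Step 6: sold=2 (running total=12) -> [2 2 7 12]

Answer: 12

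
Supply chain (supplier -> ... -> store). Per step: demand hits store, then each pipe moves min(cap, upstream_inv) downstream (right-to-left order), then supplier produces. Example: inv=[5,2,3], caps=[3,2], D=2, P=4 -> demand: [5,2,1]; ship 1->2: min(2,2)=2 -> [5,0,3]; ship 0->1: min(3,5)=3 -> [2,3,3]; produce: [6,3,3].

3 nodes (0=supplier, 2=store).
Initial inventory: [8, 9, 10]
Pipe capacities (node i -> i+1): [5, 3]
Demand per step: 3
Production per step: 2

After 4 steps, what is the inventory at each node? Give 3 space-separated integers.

Step 1: demand=3,sold=3 ship[1->2]=3 ship[0->1]=5 prod=2 -> inv=[5 11 10]
Step 2: demand=3,sold=3 ship[1->2]=3 ship[0->1]=5 prod=2 -> inv=[2 13 10]
Step 3: demand=3,sold=3 ship[1->2]=3 ship[0->1]=2 prod=2 -> inv=[2 12 10]
Step 4: demand=3,sold=3 ship[1->2]=3 ship[0->1]=2 prod=2 -> inv=[2 11 10]

2 11 10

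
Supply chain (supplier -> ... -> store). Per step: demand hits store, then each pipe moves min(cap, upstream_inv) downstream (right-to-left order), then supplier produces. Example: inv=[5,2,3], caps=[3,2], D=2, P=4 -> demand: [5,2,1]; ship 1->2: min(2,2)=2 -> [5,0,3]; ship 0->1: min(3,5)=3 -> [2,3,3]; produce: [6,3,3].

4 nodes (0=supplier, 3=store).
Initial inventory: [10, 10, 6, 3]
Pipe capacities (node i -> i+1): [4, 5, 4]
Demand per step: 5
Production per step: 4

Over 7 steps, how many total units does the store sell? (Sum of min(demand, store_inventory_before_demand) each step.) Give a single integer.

Answer: 27

Derivation:
Step 1: sold=3 (running total=3) -> [10 9 7 4]
Step 2: sold=4 (running total=7) -> [10 8 8 4]
Step 3: sold=4 (running total=11) -> [10 7 9 4]
Step 4: sold=4 (running total=15) -> [10 6 10 4]
Step 5: sold=4 (running total=19) -> [10 5 11 4]
Step 6: sold=4 (running total=23) -> [10 4 12 4]
Step 7: sold=4 (running total=27) -> [10 4 12 4]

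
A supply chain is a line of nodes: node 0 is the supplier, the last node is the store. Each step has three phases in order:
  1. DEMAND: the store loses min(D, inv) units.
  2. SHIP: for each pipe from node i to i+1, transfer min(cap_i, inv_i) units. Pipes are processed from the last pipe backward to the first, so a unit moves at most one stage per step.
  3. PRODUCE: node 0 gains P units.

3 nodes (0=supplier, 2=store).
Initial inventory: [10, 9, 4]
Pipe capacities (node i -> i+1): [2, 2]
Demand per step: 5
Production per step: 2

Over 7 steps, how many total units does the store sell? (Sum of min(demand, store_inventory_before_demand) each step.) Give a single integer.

Step 1: sold=4 (running total=4) -> [10 9 2]
Step 2: sold=2 (running total=6) -> [10 9 2]
Step 3: sold=2 (running total=8) -> [10 9 2]
Step 4: sold=2 (running total=10) -> [10 9 2]
Step 5: sold=2 (running total=12) -> [10 9 2]
Step 6: sold=2 (running total=14) -> [10 9 2]
Step 7: sold=2 (running total=16) -> [10 9 2]

Answer: 16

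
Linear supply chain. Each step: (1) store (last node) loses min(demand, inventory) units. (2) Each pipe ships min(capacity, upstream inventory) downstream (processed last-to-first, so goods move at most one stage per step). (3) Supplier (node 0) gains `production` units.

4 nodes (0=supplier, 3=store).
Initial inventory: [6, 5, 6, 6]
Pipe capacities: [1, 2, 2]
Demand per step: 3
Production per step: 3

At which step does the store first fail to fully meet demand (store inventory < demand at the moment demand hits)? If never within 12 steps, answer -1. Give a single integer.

Step 1: demand=3,sold=3 ship[2->3]=2 ship[1->2]=2 ship[0->1]=1 prod=3 -> [8 4 6 5]
Step 2: demand=3,sold=3 ship[2->3]=2 ship[1->2]=2 ship[0->1]=1 prod=3 -> [10 3 6 4]
Step 3: demand=3,sold=3 ship[2->3]=2 ship[1->2]=2 ship[0->1]=1 prod=3 -> [12 2 6 3]
Step 4: demand=3,sold=3 ship[2->3]=2 ship[1->2]=2 ship[0->1]=1 prod=3 -> [14 1 6 2]
Step 5: demand=3,sold=2 ship[2->3]=2 ship[1->2]=1 ship[0->1]=1 prod=3 -> [16 1 5 2]
Step 6: demand=3,sold=2 ship[2->3]=2 ship[1->2]=1 ship[0->1]=1 prod=3 -> [18 1 4 2]
Step 7: demand=3,sold=2 ship[2->3]=2 ship[1->2]=1 ship[0->1]=1 prod=3 -> [20 1 3 2]
Step 8: demand=3,sold=2 ship[2->3]=2 ship[1->2]=1 ship[0->1]=1 prod=3 -> [22 1 2 2]
Step 9: demand=3,sold=2 ship[2->3]=2 ship[1->2]=1 ship[0->1]=1 prod=3 -> [24 1 1 2]
Step 10: demand=3,sold=2 ship[2->3]=1 ship[1->2]=1 ship[0->1]=1 prod=3 -> [26 1 1 1]
Step 11: demand=3,sold=1 ship[2->3]=1 ship[1->2]=1 ship[0->1]=1 prod=3 -> [28 1 1 1]
Step 12: demand=3,sold=1 ship[2->3]=1 ship[1->2]=1 ship[0->1]=1 prod=3 -> [30 1 1 1]
First stockout at step 5

5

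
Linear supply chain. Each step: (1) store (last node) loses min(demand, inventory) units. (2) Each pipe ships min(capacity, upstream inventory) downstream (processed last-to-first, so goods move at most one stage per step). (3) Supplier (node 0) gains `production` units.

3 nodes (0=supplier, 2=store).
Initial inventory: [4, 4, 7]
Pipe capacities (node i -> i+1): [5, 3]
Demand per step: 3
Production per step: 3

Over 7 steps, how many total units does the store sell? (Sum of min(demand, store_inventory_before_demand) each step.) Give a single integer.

Answer: 21

Derivation:
Step 1: sold=3 (running total=3) -> [3 5 7]
Step 2: sold=3 (running total=6) -> [3 5 7]
Step 3: sold=3 (running total=9) -> [3 5 7]
Step 4: sold=3 (running total=12) -> [3 5 7]
Step 5: sold=3 (running total=15) -> [3 5 7]
Step 6: sold=3 (running total=18) -> [3 5 7]
Step 7: sold=3 (running total=21) -> [3 5 7]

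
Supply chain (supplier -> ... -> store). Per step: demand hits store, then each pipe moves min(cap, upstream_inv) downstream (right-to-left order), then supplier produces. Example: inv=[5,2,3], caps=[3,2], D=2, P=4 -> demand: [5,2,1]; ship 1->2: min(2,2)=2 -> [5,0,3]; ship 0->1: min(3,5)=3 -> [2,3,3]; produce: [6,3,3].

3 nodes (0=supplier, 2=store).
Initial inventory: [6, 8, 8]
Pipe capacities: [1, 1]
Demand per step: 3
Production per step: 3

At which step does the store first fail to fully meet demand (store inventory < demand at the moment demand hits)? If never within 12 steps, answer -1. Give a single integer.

Step 1: demand=3,sold=3 ship[1->2]=1 ship[0->1]=1 prod=3 -> [8 8 6]
Step 2: demand=3,sold=3 ship[1->2]=1 ship[0->1]=1 prod=3 -> [10 8 4]
Step 3: demand=3,sold=3 ship[1->2]=1 ship[0->1]=1 prod=3 -> [12 8 2]
Step 4: demand=3,sold=2 ship[1->2]=1 ship[0->1]=1 prod=3 -> [14 8 1]
Step 5: demand=3,sold=1 ship[1->2]=1 ship[0->1]=1 prod=3 -> [16 8 1]
Step 6: demand=3,sold=1 ship[1->2]=1 ship[0->1]=1 prod=3 -> [18 8 1]
Step 7: demand=3,sold=1 ship[1->2]=1 ship[0->1]=1 prod=3 -> [20 8 1]
Step 8: demand=3,sold=1 ship[1->2]=1 ship[0->1]=1 prod=3 -> [22 8 1]
Step 9: demand=3,sold=1 ship[1->2]=1 ship[0->1]=1 prod=3 -> [24 8 1]
Step 10: demand=3,sold=1 ship[1->2]=1 ship[0->1]=1 prod=3 -> [26 8 1]
Step 11: demand=3,sold=1 ship[1->2]=1 ship[0->1]=1 prod=3 -> [28 8 1]
Step 12: demand=3,sold=1 ship[1->2]=1 ship[0->1]=1 prod=3 -> [30 8 1]
First stockout at step 4

4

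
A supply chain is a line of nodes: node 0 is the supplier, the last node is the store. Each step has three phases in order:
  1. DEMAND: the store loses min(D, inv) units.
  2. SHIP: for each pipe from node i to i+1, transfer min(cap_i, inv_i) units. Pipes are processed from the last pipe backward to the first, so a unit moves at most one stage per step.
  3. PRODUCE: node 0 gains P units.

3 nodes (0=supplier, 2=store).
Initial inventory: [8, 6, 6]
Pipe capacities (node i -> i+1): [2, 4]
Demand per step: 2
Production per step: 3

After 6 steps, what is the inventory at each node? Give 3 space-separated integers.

Step 1: demand=2,sold=2 ship[1->2]=4 ship[0->1]=2 prod=3 -> inv=[9 4 8]
Step 2: demand=2,sold=2 ship[1->2]=4 ship[0->1]=2 prod=3 -> inv=[10 2 10]
Step 3: demand=2,sold=2 ship[1->2]=2 ship[0->1]=2 prod=3 -> inv=[11 2 10]
Step 4: demand=2,sold=2 ship[1->2]=2 ship[0->1]=2 prod=3 -> inv=[12 2 10]
Step 5: demand=2,sold=2 ship[1->2]=2 ship[0->1]=2 prod=3 -> inv=[13 2 10]
Step 6: demand=2,sold=2 ship[1->2]=2 ship[0->1]=2 prod=3 -> inv=[14 2 10]

14 2 10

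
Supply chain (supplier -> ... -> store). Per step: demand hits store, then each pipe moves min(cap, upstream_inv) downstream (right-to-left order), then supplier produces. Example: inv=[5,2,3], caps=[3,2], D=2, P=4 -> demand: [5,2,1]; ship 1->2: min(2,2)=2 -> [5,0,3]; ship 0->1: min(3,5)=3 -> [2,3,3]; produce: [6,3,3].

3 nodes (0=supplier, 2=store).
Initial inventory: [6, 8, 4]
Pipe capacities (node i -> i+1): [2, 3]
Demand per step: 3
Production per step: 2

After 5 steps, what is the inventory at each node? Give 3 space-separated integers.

Step 1: demand=3,sold=3 ship[1->2]=3 ship[0->1]=2 prod=2 -> inv=[6 7 4]
Step 2: demand=3,sold=3 ship[1->2]=3 ship[0->1]=2 prod=2 -> inv=[6 6 4]
Step 3: demand=3,sold=3 ship[1->2]=3 ship[0->1]=2 prod=2 -> inv=[6 5 4]
Step 4: demand=3,sold=3 ship[1->2]=3 ship[0->1]=2 prod=2 -> inv=[6 4 4]
Step 5: demand=3,sold=3 ship[1->2]=3 ship[0->1]=2 prod=2 -> inv=[6 3 4]

6 3 4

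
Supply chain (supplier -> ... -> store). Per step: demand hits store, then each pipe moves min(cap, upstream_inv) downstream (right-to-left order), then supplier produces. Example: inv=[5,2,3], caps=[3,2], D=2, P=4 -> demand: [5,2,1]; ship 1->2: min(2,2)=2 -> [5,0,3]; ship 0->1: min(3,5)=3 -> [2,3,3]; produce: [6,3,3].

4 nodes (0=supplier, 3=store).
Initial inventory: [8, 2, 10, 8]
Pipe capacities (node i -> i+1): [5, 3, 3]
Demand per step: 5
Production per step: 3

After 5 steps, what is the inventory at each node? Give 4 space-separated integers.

Step 1: demand=5,sold=5 ship[2->3]=3 ship[1->2]=2 ship[0->1]=5 prod=3 -> inv=[6 5 9 6]
Step 2: demand=5,sold=5 ship[2->3]=3 ship[1->2]=3 ship[0->1]=5 prod=3 -> inv=[4 7 9 4]
Step 3: demand=5,sold=4 ship[2->3]=3 ship[1->2]=3 ship[0->1]=4 prod=3 -> inv=[3 8 9 3]
Step 4: demand=5,sold=3 ship[2->3]=3 ship[1->2]=3 ship[0->1]=3 prod=3 -> inv=[3 8 9 3]
Step 5: demand=5,sold=3 ship[2->3]=3 ship[1->2]=3 ship[0->1]=3 prod=3 -> inv=[3 8 9 3]

3 8 9 3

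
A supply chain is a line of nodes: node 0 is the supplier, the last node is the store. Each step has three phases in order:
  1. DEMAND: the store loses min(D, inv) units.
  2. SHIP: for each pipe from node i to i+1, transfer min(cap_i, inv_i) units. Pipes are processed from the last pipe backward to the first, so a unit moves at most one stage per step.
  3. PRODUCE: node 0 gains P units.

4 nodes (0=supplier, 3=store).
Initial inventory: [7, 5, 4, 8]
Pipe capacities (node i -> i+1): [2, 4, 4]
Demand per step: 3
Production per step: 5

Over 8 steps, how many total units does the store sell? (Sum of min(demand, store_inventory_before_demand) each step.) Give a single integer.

Step 1: sold=3 (running total=3) -> [10 3 4 9]
Step 2: sold=3 (running total=6) -> [13 2 3 10]
Step 3: sold=3 (running total=9) -> [16 2 2 10]
Step 4: sold=3 (running total=12) -> [19 2 2 9]
Step 5: sold=3 (running total=15) -> [22 2 2 8]
Step 6: sold=3 (running total=18) -> [25 2 2 7]
Step 7: sold=3 (running total=21) -> [28 2 2 6]
Step 8: sold=3 (running total=24) -> [31 2 2 5]

Answer: 24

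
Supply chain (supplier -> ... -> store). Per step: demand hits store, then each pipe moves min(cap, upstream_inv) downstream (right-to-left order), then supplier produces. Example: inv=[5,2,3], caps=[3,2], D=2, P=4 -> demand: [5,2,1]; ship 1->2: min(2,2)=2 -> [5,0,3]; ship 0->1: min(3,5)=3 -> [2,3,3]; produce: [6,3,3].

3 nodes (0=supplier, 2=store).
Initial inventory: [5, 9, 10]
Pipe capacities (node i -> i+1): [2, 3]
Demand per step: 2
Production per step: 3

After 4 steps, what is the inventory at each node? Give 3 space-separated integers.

Step 1: demand=2,sold=2 ship[1->2]=3 ship[0->1]=2 prod=3 -> inv=[6 8 11]
Step 2: demand=2,sold=2 ship[1->2]=3 ship[0->1]=2 prod=3 -> inv=[7 7 12]
Step 3: demand=2,sold=2 ship[1->2]=3 ship[0->1]=2 prod=3 -> inv=[8 6 13]
Step 4: demand=2,sold=2 ship[1->2]=3 ship[0->1]=2 prod=3 -> inv=[9 5 14]

9 5 14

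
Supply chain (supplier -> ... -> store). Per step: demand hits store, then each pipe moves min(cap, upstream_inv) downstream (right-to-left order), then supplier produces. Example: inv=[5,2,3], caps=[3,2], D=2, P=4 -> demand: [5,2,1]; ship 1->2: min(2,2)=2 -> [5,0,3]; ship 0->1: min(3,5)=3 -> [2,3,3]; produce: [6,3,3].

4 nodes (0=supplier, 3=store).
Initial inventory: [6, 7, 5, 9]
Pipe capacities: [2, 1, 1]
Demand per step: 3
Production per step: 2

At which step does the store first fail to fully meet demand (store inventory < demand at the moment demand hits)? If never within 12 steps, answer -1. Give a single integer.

Step 1: demand=3,sold=3 ship[2->3]=1 ship[1->2]=1 ship[0->1]=2 prod=2 -> [6 8 5 7]
Step 2: demand=3,sold=3 ship[2->3]=1 ship[1->2]=1 ship[0->1]=2 prod=2 -> [6 9 5 5]
Step 3: demand=3,sold=3 ship[2->3]=1 ship[1->2]=1 ship[0->1]=2 prod=2 -> [6 10 5 3]
Step 4: demand=3,sold=3 ship[2->3]=1 ship[1->2]=1 ship[0->1]=2 prod=2 -> [6 11 5 1]
Step 5: demand=3,sold=1 ship[2->3]=1 ship[1->2]=1 ship[0->1]=2 prod=2 -> [6 12 5 1]
Step 6: demand=3,sold=1 ship[2->3]=1 ship[1->2]=1 ship[0->1]=2 prod=2 -> [6 13 5 1]
Step 7: demand=3,sold=1 ship[2->3]=1 ship[1->2]=1 ship[0->1]=2 prod=2 -> [6 14 5 1]
Step 8: demand=3,sold=1 ship[2->3]=1 ship[1->2]=1 ship[0->1]=2 prod=2 -> [6 15 5 1]
Step 9: demand=3,sold=1 ship[2->3]=1 ship[1->2]=1 ship[0->1]=2 prod=2 -> [6 16 5 1]
Step 10: demand=3,sold=1 ship[2->3]=1 ship[1->2]=1 ship[0->1]=2 prod=2 -> [6 17 5 1]
Step 11: demand=3,sold=1 ship[2->3]=1 ship[1->2]=1 ship[0->1]=2 prod=2 -> [6 18 5 1]
Step 12: demand=3,sold=1 ship[2->3]=1 ship[1->2]=1 ship[0->1]=2 prod=2 -> [6 19 5 1]
First stockout at step 5

5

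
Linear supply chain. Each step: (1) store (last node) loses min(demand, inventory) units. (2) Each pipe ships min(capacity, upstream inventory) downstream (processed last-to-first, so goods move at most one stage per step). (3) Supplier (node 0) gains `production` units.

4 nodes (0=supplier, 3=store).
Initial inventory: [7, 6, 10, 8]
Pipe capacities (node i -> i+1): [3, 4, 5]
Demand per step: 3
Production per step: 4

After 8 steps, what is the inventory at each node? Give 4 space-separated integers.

Step 1: demand=3,sold=3 ship[2->3]=5 ship[1->2]=4 ship[0->1]=3 prod=4 -> inv=[8 5 9 10]
Step 2: demand=3,sold=3 ship[2->3]=5 ship[1->2]=4 ship[0->1]=3 prod=4 -> inv=[9 4 8 12]
Step 3: demand=3,sold=3 ship[2->3]=5 ship[1->2]=4 ship[0->1]=3 prod=4 -> inv=[10 3 7 14]
Step 4: demand=3,sold=3 ship[2->3]=5 ship[1->2]=3 ship[0->1]=3 prod=4 -> inv=[11 3 5 16]
Step 5: demand=3,sold=3 ship[2->3]=5 ship[1->2]=3 ship[0->1]=3 prod=4 -> inv=[12 3 3 18]
Step 6: demand=3,sold=3 ship[2->3]=3 ship[1->2]=3 ship[0->1]=3 prod=4 -> inv=[13 3 3 18]
Step 7: demand=3,sold=3 ship[2->3]=3 ship[1->2]=3 ship[0->1]=3 prod=4 -> inv=[14 3 3 18]
Step 8: demand=3,sold=3 ship[2->3]=3 ship[1->2]=3 ship[0->1]=3 prod=4 -> inv=[15 3 3 18]

15 3 3 18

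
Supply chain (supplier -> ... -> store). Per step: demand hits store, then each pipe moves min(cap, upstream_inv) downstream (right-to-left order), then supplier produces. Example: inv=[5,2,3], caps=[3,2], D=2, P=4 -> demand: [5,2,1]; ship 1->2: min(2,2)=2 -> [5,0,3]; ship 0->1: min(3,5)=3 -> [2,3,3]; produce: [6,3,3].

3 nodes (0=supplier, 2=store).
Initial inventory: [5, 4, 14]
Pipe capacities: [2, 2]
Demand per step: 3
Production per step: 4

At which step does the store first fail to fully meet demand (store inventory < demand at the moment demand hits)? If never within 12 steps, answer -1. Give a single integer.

Step 1: demand=3,sold=3 ship[1->2]=2 ship[0->1]=2 prod=4 -> [7 4 13]
Step 2: demand=3,sold=3 ship[1->2]=2 ship[0->1]=2 prod=4 -> [9 4 12]
Step 3: demand=3,sold=3 ship[1->2]=2 ship[0->1]=2 prod=4 -> [11 4 11]
Step 4: demand=3,sold=3 ship[1->2]=2 ship[0->1]=2 prod=4 -> [13 4 10]
Step 5: demand=3,sold=3 ship[1->2]=2 ship[0->1]=2 prod=4 -> [15 4 9]
Step 6: demand=3,sold=3 ship[1->2]=2 ship[0->1]=2 prod=4 -> [17 4 8]
Step 7: demand=3,sold=3 ship[1->2]=2 ship[0->1]=2 prod=4 -> [19 4 7]
Step 8: demand=3,sold=3 ship[1->2]=2 ship[0->1]=2 prod=4 -> [21 4 6]
Step 9: demand=3,sold=3 ship[1->2]=2 ship[0->1]=2 prod=4 -> [23 4 5]
Step 10: demand=3,sold=3 ship[1->2]=2 ship[0->1]=2 prod=4 -> [25 4 4]
Step 11: demand=3,sold=3 ship[1->2]=2 ship[0->1]=2 prod=4 -> [27 4 3]
Step 12: demand=3,sold=3 ship[1->2]=2 ship[0->1]=2 prod=4 -> [29 4 2]
No stockout in 12 steps

-1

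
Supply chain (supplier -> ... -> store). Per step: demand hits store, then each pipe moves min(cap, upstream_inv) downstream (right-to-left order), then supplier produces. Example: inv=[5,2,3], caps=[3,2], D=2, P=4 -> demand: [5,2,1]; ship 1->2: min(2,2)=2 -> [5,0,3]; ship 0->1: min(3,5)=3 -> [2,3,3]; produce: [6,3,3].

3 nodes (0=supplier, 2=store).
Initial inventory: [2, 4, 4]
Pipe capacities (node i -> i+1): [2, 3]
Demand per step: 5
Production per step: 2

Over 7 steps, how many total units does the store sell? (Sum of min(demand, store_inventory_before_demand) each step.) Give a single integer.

Step 1: sold=4 (running total=4) -> [2 3 3]
Step 2: sold=3 (running total=7) -> [2 2 3]
Step 3: sold=3 (running total=10) -> [2 2 2]
Step 4: sold=2 (running total=12) -> [2 2 2]
Step 5: sold=2 (running total=14) -> [2 2 2]
Step 6: sold=2 (running total=16) -> [2 2 2]
Step 7: sold=2 (running total=18) -> [2 2 2]

Answer: 18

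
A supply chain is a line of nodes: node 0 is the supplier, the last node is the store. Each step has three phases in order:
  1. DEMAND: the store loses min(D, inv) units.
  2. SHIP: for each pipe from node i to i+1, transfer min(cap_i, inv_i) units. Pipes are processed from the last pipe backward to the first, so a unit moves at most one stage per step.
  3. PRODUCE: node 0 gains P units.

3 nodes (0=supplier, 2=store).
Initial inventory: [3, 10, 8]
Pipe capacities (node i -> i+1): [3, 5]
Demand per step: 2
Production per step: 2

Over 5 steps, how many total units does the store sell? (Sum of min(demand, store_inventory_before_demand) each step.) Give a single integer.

Answer: 10

Derivation:
Step 1: sold=2 (running total=2) -> [2 8 11]
Step 2: sold=2 (running total=4) -> [2 5 14]
Step 3: sold=2 (running total=6) -> [2 2 17]
Step 4: sold=2 (running total=8) -> [2 2 17]
Step 5: sold=2 (running total=10) -> [2 2 17]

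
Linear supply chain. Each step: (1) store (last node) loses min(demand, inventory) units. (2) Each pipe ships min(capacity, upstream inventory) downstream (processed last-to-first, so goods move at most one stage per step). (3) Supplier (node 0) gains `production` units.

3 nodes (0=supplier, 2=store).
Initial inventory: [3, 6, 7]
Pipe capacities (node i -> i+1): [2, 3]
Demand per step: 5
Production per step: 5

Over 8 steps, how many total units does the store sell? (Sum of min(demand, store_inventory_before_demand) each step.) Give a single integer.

Answer: 25

Derivation:
Step 1: sold=5 (running total=5) -> [6 5 5]
Step 2: sold=5 (running total=10) -> [9 4 3]
Step 3: sold=3 (running total=13) -> [12 3 3]
Step 4: sold=3 (running total=16) -> [15 2 3]
Step 5: sold=3 (running total=19) -> [18 2 2]
Step 6: sold=2 (running total=21) -> [21 2 2]
Step 7: sold=2 (running total=23) -> [24 2 2]
Step 8: sold=2 (running total=25) -> [27 2 2]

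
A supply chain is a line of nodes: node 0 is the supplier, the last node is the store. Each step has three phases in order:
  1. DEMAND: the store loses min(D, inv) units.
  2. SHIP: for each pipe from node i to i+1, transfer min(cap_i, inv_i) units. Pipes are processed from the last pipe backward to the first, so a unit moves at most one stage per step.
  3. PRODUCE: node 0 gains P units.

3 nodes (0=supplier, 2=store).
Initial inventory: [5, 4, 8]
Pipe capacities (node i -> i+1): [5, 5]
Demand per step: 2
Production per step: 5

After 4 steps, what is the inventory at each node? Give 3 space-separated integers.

Step 1: demand=2,sold=2 ship[1->2]=4 ship[0->1]=5 prod=5 -> inv=[5 5 10]
Step 2: demand=2,sold=2 ship[1->2]=5 ship[0->1]=5 prod=5 -> inv=[5 5 13]
Step 3: demand=2,sold=2 ship[1->2]=5 ship[0->1]=5 prod=5 -> inv=[5 5 16]
Step 4: demand=2,sold=2 ship[1->2]=5 ship[0->1]=5 prod=5 -> inv=[5 5 19]

5 5 19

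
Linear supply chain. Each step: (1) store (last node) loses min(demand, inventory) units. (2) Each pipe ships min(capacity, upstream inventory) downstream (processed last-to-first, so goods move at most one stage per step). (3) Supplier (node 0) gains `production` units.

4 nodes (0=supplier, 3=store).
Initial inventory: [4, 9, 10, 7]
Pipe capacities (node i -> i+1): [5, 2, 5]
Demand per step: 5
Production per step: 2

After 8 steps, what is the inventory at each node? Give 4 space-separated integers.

Step 1: demand=5,sold=5 ship[2->3]=5 ship[1->2]=2 ship[0->1]=4 prod=2 -> inv=[2 11 7 7]
Step 2: demand=5,sold=5 ship[2->3]=5 ship[1->2]=2 ship[0->1]=2 prod=2 -> inv=[2 11 4 7]
Step 3: demand=5,sold=5 ship[2->3]=4 ship[1->2]=2 ship[0->1]=2 prod=2 -> inv=[2 11 2 6]
Step 4: demand=5,sold=5 ship[2->3]=2 ship[1->2]=2 ship[0->1]=2 prod=2 -> inv=[2 11 2 3]
Step 5: demand=5,sold=3 ship[2->3]=2 ship[1->2]=2 ship[0->1]=2 prod=2 -> inv=[2 11 2 2]
Step 6: demand=5,sold=2 ship[2->3]=2 ship[1->2]=2 ship[0->1]=2 prod=2 -> inv=[2 11 2 2]
Step 7: demand=5,sold=2 ship[2->3]=2 ship[1->2]=2 ship[0->1]=2 prod=2 -> inv=[2 11 2 2]
Step 8: demand=5,sold=2 ship[2->3]=2 ship[1->2]=2 ship[0->1]=2 prod=2 -> inv=[2 11 2 2]

2 11 2 2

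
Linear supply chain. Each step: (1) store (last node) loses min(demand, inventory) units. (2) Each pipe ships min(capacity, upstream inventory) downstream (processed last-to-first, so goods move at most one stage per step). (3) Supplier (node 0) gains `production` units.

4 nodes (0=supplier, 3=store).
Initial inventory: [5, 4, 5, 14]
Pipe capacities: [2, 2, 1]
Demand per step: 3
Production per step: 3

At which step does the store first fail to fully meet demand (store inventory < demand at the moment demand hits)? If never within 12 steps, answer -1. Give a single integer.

Step 1: demand=3,sold=3 ship[2->3]=1 ship[1->2]=2 ship[0->1]=2 prod=3 -> [6 4 6 12]
Step 2: demand=3,sold=3 ship[2->3]=1 ship[1->2]=2 ship[0->1]=2 prod=3 -> [7 4 7 10]
Step 3: demand=3,sold=3 ship[2->3]=1 ship[1->2]=2 ship[0->1]=2 prod=3 -> [8 4 8 8]
Step 4: demand=3,sold=3 ship[2->3]=1 ship[1->2]=2 ship[0->1]=2 prod=3 -> [9 4 9 6]
Step 5: demand=3,sold=3 ship[2->3]=1 ship[1->2]=2 ship[0->1]=2 prod=3 -> [10 4 10 4]
Step 6: demand=3,sold=3 ship[2->3]=1 ship[1->2]=2 ship[0->1]=2 prod=3 -> [11 4 11 2]
Step 7: demand=3,sold=2 ship[2->3]=1 ship[1->2]=2 ship[0->1]=2 prod=3 -> [12 4 12 1]
Step 8: demand=3,sold=1 ship[2->3]=1 ship[1->2]=2 ship[0->1]=2 prod=3 -> [13 4 13 1]
Step 9: demand=3,sold=1 ship[2->3]=1 ship[1->2]=2 ship[0->1]=2 prod=3 -> [14 4 14 1]
Step 10: demand=3,sold=1 ship[2->3]=1 ship[1->2]=2 ship[0->1]=2 prod=3 -> [15 4 15 1]
Step 11: demand=3,sold=1 ship[2->3]=1 ship[1->2]=2 ship[0->1]=2 prod=3 -> [16 4 16 1]
Step 12: demand=3,sold=1 ship[2->3]=1 ship[1->2]=2 ship[0->1]=2 prod=3 -> [17 4 17 1]
First stockout at step 7

7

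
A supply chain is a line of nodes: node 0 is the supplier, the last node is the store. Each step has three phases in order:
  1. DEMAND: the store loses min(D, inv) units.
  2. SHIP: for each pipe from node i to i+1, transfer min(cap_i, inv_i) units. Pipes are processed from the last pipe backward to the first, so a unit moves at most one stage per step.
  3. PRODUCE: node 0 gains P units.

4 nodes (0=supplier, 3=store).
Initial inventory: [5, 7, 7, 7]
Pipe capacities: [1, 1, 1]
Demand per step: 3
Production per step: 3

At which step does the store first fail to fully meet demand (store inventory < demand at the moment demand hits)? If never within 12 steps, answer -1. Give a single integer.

Step 1: demand=3,sold=3 ship[2->3]=1 ship[1->2]=1 ship[0->1]=1 prod=3 -> [7 7 7 5]
Step 2: demand=3,sold=3 ship[2->3]=1 ship[1->2]=1 ship[0->1]=1 prod=3 -> [9 7 7 3]
Step 3: demand=3,sold=3 ship[2->3]=1 ship[1->2]=1 ship[0->1]=1 prod=3 -> [11 7 7 1]
Step 4: demand=3,sold=1 ship[2->3]=1 ship[1->2]=1 ship[0->1]=1 prod=3 -> [13 7 7 1]
Step 5: demand=3,sold=1 ship[2->3]=1 ship[1->2]=1 ship[0->1]=1 prod=3 -> [15 7 7 1]
Step 6: demand=3,sold=1 ship[2->3]=1 ship[1->2]=1 ship[0->1]=1 prod=3 -> [17 7 7 1]
Step 7: demand=3,sold=1 ship[2->3]=1 ship[1->2]=1 ship[0->1]=1 prod=3 -> [19 7 7 1]
Step 8: demand=3,sold=1 ship[2->3]=1 ship[1->2]=1 ship[0->1]=1 prod=3 -> [21 7 7 1]
Step 9: demand=3,sold=1 ship[2->3]=1 ship[1->2]=1 ship[0->1]=1 prod=3 -> [23 7 7 1]
Step 10: demand=3,sold=1 ship[2->3]=1 ship[1->2]=1 ship[0->1]=1 prod=3 -> [25 7 7 1]
Step 11: demand=3,sold=1 ship[2->3]=1 ship[1->2]=1 ship[0->1]=1 prod=3 -> [27 7 7 1]
Step 12: demand=3,sold=1 ship[2->3]=1 ship[1->2]=1 ship[0->1]=1 prod=3 -> [29 7 7 1]
First stockout at step 4

4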